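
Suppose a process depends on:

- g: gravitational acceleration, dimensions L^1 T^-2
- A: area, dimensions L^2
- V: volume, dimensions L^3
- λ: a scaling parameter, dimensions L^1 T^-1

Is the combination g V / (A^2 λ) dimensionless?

Sum the exponent of each base dimension across the product:
  L: [g]_L − 2·[A]_L + [V]_L − [λ]_L = (1) − 2·(2) + (3) − (1) = -1
  T: [g]_T − 2·[A]_T + [V]_T − [λ]_T = (-2) − 2·(0) + (0) − (-1) = -1
Net dimensions [L⁻¹ T⁻¹] ≠ [1] — not dimensionless.

no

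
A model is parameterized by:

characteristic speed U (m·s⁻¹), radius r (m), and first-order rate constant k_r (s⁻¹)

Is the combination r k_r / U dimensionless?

yes

Sum the exponent of each base dimension across the product:
  L: −[U]_L + [r]_L + [k_r]_L = −(1) + (1) + (0) = 0
  T: −[U]_T + [r]_T + [k_r]_T = −(-1) + (0) + (-1) = 0
All base exponents vanish — dimensionless.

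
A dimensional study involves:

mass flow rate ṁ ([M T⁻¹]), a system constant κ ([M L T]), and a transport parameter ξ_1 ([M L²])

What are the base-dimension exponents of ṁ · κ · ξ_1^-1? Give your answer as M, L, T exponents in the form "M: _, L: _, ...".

M: 1, L: -1, T: 0

Collect each base-dimension exponent across the product:
  M: (1) + (1) − (1) = 1
  L: (0) + (1) − (2) = -1
  T: (-1) + (1) − (0) = 0
So the dimensions are [M L⁻¹].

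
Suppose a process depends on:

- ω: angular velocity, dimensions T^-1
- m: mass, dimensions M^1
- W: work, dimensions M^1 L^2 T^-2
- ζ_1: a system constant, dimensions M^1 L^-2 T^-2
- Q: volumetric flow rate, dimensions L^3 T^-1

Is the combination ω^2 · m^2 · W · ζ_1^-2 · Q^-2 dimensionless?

Sum the exponent of each base dimension across the product:
  M: 2·[ω]_M + 2·[m]_M + [W]_M − 2·[ζ_1]_M − 2·[Q]_M = 2·(0) + 2·(1) + (1) − 2·(1) − 2·(0) = 1
  L: 2·[ω]_L + 2·[m]_L + [W]_L − 2·[ζ_1]_L − 2·[Q]_L = 2·(0) + 2·(0) + (2) − 2·(-2) − 2·(3) = 0
  T: 2·[ω]_T + 2·[m]_T + [W]_T − 2·[ζ_1]_T − 2·[Q]_T = 2·(-1) + 2·(0) + (-2) − 2·(-2) − 2·(-1) = 2
Net dimensions [M T²] ≠ [1] — not dimensionless.

no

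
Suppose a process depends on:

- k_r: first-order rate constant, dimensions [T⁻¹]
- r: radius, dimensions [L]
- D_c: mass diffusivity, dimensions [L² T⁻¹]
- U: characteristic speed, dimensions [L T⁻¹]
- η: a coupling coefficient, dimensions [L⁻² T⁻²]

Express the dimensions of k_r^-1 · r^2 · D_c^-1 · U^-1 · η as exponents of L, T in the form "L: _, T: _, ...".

Collect each base-dimension exponent across the product:
  L: −(0) + 2·(1) − (2) − (1) + (-2) = -3
  T: −(-1) + 2·(0) − (-1) − (-1) + (-2) = 1
So the dimensions are [L⁻³ T].

L: -3, T: 1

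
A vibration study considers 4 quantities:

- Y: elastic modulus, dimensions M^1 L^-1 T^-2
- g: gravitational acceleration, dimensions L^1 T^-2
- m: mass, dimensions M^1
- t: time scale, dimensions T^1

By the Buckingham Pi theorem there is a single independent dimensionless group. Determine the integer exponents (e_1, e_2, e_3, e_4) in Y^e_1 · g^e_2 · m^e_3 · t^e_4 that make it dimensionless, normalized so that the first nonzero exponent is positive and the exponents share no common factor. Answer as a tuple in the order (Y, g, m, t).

M: e_1·(1) + e_2·(0) + e_3·(1) + e_4·(0) = 0
L: e_1·(-1) + e_2·(1) + e_3·(0) + e_4·(0) = 0
T: e_1·(-2) + e_2·(-2) + e_3·(0) + e_4·(1) = 0
Solving this homogeneous linear system for the smallest-integer solution (first nonzero entry positive) gives (1, 1, -1, 4).

(1, 1, -1, 4)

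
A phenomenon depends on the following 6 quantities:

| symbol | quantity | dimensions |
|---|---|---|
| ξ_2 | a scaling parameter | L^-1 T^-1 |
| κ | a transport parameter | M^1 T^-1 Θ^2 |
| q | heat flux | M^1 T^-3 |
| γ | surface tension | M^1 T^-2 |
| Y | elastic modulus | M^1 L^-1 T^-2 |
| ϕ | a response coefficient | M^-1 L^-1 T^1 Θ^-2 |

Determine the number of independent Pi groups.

2

There are 6 variables and 4 base dimensions (M, L, T, Θ).
The dimension matrix has rank 4.
Independent dimensionless groups: 6 − 4 = 2.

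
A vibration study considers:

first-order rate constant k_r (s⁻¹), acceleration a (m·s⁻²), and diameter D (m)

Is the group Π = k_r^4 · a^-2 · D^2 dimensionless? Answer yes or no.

yes

Sum the exponent of each base dimension across the product:
  L: 4·[k_r]_L − 2·[a]_L + 2·[D]_L = 4·(0) − 2·(1) + 2·(1) = 0
  T: 4·[k_r]_T − 2·[a]_T + 2·[D]_T = 4·(-1) − 2·(-2) + 2·(0) = 0
All base exponents vanish — dimensionless.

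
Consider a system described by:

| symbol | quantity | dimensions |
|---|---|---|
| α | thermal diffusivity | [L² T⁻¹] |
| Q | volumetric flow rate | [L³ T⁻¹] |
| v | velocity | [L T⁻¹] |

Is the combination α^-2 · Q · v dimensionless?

Sum the exponent of each base dimension across the product:
  M: −2·[α]_M + [Q]_M + [v]_M = −2·(0) + (0) + (0) = 0
  L: −2·[α]_L + [Q]_L + [v]_L = −2·(2) + (3) + (1) = 0
  T: −2·[α]_T + [Q]_T + [v]_T = −2·(-1) + (-1) + (-1) = 0
All base exponents vanish — dimensionless.

yes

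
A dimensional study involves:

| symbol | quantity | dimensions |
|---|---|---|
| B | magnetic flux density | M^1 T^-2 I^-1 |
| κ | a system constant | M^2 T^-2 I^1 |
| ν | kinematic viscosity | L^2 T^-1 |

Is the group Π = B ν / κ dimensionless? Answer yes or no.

Sum the exponent of each base dimension across the product:
  M: [B]_M − [κ]_M + [ν]_M = (1) − (2) + (0) = -1
  L: [B]_L − [κ]_L + [ν]_L = (0) − (0) + (2) = 2
  T: [B]_T − [κ]_T + [ν]_T = (-2) − (-2) + (-1) = -1
  I: [B]_I − [κ]_I + [ν]_I = (-1) − (1) + (0) = -2
Net dimensions [M⁻¹ L² T⁻¹ I⁻²] ≠ [1] — not dimensionless.

no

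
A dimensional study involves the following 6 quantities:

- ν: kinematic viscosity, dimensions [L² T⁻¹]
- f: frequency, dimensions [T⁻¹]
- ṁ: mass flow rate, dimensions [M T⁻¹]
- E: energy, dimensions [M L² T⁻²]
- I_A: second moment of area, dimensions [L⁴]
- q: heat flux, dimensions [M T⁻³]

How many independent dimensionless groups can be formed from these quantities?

3

There are 6 variables and 3 base dimensions (M, L, T).
The dimension matrix has rank 3.
Independent dimensionless groups: 6 − 3 = 3.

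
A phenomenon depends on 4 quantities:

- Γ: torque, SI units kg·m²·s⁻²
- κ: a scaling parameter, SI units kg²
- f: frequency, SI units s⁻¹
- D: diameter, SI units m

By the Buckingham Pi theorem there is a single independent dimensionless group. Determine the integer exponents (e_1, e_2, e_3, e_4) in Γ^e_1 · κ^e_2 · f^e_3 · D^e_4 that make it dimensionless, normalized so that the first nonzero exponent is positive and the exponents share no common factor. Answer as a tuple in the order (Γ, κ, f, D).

M: e_1·(1) + e_2·(2) + e_3·(0) + e_4·(0) = 0
L: e_1·(2) + e_2·(0) + e_3·(0) + e_4·(1) = 0
T: e_1·(-2) + e_2·(0) + e_3·(-1) + e_4·(0) = 0
Solving this homogeneous linear system for the smallest-integer solution (first nonzero entry positive) gives (2, -1, -4, -4).

(2, -1, -4, -4)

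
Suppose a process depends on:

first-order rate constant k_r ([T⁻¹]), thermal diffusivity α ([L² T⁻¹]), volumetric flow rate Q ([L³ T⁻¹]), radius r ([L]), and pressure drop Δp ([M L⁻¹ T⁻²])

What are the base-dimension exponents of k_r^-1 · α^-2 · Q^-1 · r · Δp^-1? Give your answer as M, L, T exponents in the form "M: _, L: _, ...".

M: -1, L: -5, T: 6

Collect each base-dimension exponent across the product:
  M: −(0) − 2·(0) − (0) + (0) − (1) = -1
  L: −(0) − 2·(2) − (3) + (1) − (-1) = -5
  T: −(-1) − 2·(-1) − (-1) + (0) − (-2) = 6
So the dimensions are [M⁻¹ L⁻⁵ T⁶].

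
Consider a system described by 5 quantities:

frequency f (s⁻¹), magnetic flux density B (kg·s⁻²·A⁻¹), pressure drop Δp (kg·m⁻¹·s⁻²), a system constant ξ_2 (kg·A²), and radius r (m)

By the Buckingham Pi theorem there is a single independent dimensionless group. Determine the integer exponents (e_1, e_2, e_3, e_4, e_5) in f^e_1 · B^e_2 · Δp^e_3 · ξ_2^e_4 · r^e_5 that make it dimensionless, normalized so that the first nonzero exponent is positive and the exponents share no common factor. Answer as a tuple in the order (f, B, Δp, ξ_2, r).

(2, 2, -3, 1, -3)

M: e_1·(0) + e_2·(1) + e_3·(1) + e_4·(1) + e_5·(0) = 0
L: e_1·(0) + e_2·(0) + e_3·(-1) + e_4·(0) + e_5·(1) = 0
T: e_1·(-1) + e_2·(-2) + e_3·(-2) + e_4·(0) + e_5·(0) = 0
I: e_1·(0) + e_2·(-1) + e_3·(0) + e_4·(2) + e_5·(0) = 0
Solving this homogeneous linear system for the smallest-integer solution (first nonzero entry positive) gives (2, 2, -3, 1, -3).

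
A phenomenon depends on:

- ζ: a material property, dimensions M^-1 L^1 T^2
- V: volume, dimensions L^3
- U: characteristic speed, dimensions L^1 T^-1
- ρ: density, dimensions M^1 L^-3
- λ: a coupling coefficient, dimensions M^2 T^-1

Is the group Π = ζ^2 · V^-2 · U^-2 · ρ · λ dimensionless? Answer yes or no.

Sum the exponent of each base dimension across the product:
  M: 2·[ζ]_M − 2·[V]_M − 2·[U]_M + [ρ]_M + [λ]_M = 2·(-1) − 2·(0) − 2·(0) + (1) + (2) = 1
  L: 2·[ζ]_L − 2·[V]_L − 2·[U]_L + [ρ]_L + [λ]_L = 2·(1) − 2·(3) − 2·(1) + (-3) + (0) = -9
  T: 2·[ζ]_T − 2·[V]_T − 2·[U]_T + [ρ]_T + [λ]_T = 2·(2) − 2·(0) − 2·(-1) + (0) + (-1) = 5
Net dimensions [M L⁻⁹ T⁵] ≠ [1] — not dimensionless.

no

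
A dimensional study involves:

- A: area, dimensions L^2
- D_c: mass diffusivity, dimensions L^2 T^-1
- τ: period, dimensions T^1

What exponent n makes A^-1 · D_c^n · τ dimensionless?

Balance the L exponent: (2)·n from D_c, plus −(2) + (0) = -2 from the rest, must sum to zero.
2n − 2 = 0, so n = 1.

1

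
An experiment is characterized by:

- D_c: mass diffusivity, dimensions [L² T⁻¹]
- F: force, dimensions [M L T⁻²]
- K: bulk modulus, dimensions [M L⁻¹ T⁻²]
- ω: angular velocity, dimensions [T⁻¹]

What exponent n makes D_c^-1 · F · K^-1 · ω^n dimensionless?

Balance the T exponent: (-1)·n from ω, plus −(-1) + (-2) − (-2) = 1 from the rest, must sum to zero.
−n + 1 = 0, so n = 1.

1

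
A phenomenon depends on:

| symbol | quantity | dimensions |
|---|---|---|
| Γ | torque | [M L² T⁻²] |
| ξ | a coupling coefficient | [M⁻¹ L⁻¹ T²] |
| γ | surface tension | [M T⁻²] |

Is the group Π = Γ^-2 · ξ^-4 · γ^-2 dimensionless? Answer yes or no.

Sum the exponent of each base dimension across the product:
  M: −2·[Γ]_M − 4·[ξ]_M − 2·[γ]_M = −2·(1) − 4·(-1) − 2·(1) = 0
  L: −2·[Γ]_L − 4·[ξ]_L − 2·[γ]_L = −2·(2) − 4·(-1) − 2·(0) = 0
  T: −2·[Γ]_T − 4·[ξ]_T − 2·[γ]_T = −2·(-2) − 4·(2) − 2·(-2) = 0
All base exponents vanish — dimensionless.

yes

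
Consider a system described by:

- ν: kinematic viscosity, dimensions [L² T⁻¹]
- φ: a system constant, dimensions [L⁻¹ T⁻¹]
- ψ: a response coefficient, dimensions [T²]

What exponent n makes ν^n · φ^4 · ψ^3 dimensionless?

Balance the L exponent: (2)·n from ν, plus 4·(-1) + 3·(0) = -4 from the rest, must sum to zero.
2n − 4 = 0, so n = 2.

2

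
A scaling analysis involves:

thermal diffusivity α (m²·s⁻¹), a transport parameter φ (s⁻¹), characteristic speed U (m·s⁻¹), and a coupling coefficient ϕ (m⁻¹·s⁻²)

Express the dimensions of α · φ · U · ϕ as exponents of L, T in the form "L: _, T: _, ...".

Collect each base-dimension exponent across the product:
  L: (2) + (0) + (1) + (-1) = 2
  T: (-1) + (-1) + (-1) + (-2) = -5
So the dimensions are [L² T⁻⁵].

L: 2, T: -5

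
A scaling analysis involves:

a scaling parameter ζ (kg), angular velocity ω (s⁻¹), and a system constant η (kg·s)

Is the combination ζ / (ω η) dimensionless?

yes

Sum the exponent of each base dimension across the product:
  M: [ζ]_M − [ω]_M − [η]_M = (1) − (0) − (1) = 0
  L: [ζ]_L − [ω]_L − [η]_L = (0) − (0) − (0) = 0
  T: [ζ]_T − [ω]_T − [η]_T = (0) − (-1) − (1) = 0
All base exponents vanish — dimensionless.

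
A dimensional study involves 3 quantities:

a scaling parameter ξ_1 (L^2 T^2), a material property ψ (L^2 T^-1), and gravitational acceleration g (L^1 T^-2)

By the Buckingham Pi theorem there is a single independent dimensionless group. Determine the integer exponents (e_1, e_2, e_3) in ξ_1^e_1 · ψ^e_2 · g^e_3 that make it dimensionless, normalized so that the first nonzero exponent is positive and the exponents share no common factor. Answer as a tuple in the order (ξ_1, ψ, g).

L: e_1·(2) + e_2·(2) + e_3·(1) = 0
T: e_1·(2) + e_2·(-1) + e_3·(-2) = 0
Solving this homogeneous linear system for the smallest-integer solution (first nonzero entry positive) gives (1, -2, 2).

(1, -2, 2)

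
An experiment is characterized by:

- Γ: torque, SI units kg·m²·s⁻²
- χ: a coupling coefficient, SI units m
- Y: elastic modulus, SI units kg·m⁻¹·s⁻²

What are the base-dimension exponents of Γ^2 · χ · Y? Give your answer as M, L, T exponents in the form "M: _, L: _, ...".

M: 3, L: 4, T: -6

Collect each base-dimension exponent across the product:
  M: 2·(1) + (0) + (1) = 3
  L: 2·(2) + (1) + (-1) = 4
  T: 2·(-2) + (0) + (-2) = -6
So the dimensions are [M³ L⁴ T⁻⁶].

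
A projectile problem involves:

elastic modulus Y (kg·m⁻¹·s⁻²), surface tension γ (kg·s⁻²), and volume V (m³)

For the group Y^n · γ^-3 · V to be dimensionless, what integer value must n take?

3

Balance the M exponent: (1)·n from Y, plus −3·(1) + (0) = -3 from the rest, must sum to zero.
n − 3 = 0, so n = 3.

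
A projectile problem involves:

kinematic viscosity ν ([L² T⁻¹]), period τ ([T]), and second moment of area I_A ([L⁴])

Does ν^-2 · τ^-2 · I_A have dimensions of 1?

Sum the exponent of each base dimension across the product:
  M: −2·[ν]_M − 2·[τ]_M + [I_A]_M = −2·(0) − 2·(0) + (0) = 0
  L: −2·[ν]_L − 2·[τ]_L + [I_A]_L = −2·(2) − 2·(0) + (4) = 0
  T: −2·[ν]_T − 2·[τ]_T + [I_A]_T = −2·(-1) − 2·(1) + (0) = 0
All base exponents vanish — dimensionless.

yes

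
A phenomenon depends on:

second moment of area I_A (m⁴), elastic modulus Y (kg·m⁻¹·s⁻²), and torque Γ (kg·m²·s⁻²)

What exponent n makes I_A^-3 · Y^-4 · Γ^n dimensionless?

4

Balance the M exponent: (1)·n from Γ, plus −3·(0) − 4·(1) = -4 from the rest, must sum to zero.
n − 4 = 0, so n = 4.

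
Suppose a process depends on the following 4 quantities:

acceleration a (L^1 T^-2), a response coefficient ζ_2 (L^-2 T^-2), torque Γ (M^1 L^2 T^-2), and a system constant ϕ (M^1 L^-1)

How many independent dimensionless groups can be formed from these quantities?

1

There are 4 variables and 3 base dimensions (M, L, T).
The dimension matrix has rank 3.
Independent dimensionless groups: 4 − 3 = 1.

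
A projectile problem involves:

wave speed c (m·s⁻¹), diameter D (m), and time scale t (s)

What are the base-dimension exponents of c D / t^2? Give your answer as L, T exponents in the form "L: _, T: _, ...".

L: 2, T: -3

Collect each base-dimension exponent across the product:
  L: (1) + (1) − 2·(0) = 2
  T: (-1) + (0) − 2·(1) = -3
So the dimensions are [L² T⁻³].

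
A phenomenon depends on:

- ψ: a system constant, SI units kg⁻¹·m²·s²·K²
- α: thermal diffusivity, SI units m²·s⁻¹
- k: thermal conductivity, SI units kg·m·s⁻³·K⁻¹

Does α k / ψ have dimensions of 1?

Sum the exponent of each base dimension across the product:
  M: −[ψ]_M + [α]_M + [k]_M = −(-1) + (0) + (1) = 2
  L: −[ψ]_L + [α]_L + [k]_L = −(2) + (2) + (1) = 1
  T: −[ψ]_T + [α]_T + [k]_T = −(2) + (-1) + (-3) = -6
  Θ: −[ψ]_Θ + [α]_Θ + [k]_Θ = −(2) + (0) + (-1) = -3
Net dimensions [M² L T⁻⁶ Θ⁻³] ≠ [1] — not dimensionless.

no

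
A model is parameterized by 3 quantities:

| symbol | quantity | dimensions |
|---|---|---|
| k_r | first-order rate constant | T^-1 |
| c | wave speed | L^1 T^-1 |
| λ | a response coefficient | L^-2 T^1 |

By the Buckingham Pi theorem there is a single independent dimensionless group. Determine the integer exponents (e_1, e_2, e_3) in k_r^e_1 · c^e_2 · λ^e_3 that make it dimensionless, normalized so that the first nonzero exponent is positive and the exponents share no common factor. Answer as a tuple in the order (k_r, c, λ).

(1, -2, -1)

L: e_1·(0) + e_2·(1) + e_3·(-2) = 0
T: e_1·(-1) + e_2·(-1) + e_3·(1) = 0
Solving this homogeneous linear system for the smallest-integer solution (first nonzero entry positive) gives (1, -2, -1).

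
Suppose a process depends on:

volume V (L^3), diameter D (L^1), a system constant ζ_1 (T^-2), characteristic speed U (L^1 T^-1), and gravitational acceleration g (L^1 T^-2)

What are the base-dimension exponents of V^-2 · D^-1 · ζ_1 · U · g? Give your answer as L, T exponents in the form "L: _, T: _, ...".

L: -5, T: -5

Collect each base-dimension exponent across the product:
  L: −2·(3) − (1) + (0) + (1) + (1) = -5
  T: −2·(0) − (0) + (-2) + (-1) + (-2) = -5
So the dimensions are [L⁻⁵ T⁻⁵].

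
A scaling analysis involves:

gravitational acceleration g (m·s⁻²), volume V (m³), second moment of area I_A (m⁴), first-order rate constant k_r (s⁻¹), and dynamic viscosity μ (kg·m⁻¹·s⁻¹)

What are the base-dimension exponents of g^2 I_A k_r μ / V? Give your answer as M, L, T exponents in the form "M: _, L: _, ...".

Collect each base-dimension exponent across the product:
  M: 2·(0) − (0) + (0) + (0) + (1) = 1
  L: 2·(1) − (3) + (4) + (0) + (-1) = 2
  T: 2·(-2) − (0) + (0) + (-1) + (-1) = -6
So the dimensions are [M L² T⁻⁶].

M: 1, L: 2, T: -6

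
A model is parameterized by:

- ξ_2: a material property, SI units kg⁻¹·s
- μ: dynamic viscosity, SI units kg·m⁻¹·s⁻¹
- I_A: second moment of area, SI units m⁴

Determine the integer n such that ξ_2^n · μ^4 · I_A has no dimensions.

4

Balance the M exponent: (-1)·n from ξ_2, plus 4·(1) + (0) = 4 from the rest, must sum to zero.
−n + 4 = 0, so n = 4.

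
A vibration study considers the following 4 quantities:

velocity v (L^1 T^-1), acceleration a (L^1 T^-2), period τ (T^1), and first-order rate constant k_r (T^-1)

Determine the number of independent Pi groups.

2

There are 4 variables and 2 base dimensions (L, T).
The dimension matrix has rank 2.
Independent dimensionless groups: 4 − 2 = 2.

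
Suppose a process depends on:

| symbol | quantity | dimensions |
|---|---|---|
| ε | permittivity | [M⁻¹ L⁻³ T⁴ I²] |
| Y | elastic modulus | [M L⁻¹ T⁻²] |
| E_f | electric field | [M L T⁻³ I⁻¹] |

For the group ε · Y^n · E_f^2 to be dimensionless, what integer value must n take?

Balance the M exponent: (1)·n from Y, plus (-1) + 2·(1) = 1 from the rest, must sum to zero.
n + 1 = 0, so n = -1.

-1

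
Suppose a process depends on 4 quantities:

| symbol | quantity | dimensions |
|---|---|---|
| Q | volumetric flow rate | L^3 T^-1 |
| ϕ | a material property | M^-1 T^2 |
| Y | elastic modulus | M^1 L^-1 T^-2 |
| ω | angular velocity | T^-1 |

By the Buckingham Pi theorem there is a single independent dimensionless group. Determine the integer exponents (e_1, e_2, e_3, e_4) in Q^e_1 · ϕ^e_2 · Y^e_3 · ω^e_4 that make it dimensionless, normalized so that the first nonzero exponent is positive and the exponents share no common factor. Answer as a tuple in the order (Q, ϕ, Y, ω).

(1, 3, 3, -1)

M: e_1·(0) + e_2·(-1) + e_3·(1) + e_4·(0) = 0
L: e_1·(3) + e_2·(0) + e_3·(-1) + e_4·(0) = 0
T: e_1·(-1) + e_2·(2) + e_3·(-2) + e_4·(-1) = 0
Solving this homogeneous linear system for the smallest-integer solution (first nonzero entry positive) gives (1, 3, 3, -1).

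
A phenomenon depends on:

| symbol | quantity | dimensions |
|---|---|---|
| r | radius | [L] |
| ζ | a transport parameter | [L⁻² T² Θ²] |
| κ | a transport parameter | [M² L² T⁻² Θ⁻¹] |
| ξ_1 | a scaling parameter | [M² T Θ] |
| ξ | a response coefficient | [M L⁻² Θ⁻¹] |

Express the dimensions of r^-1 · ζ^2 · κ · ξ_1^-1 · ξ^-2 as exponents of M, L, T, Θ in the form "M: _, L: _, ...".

Collect each base-dimension exponent across the product:
  M: −(0) + 2·(0) + (2) − (2) − 2·(1) = -2
  L: −(1) + 2·(-2) + (2) − (0) − 2·(-2) = 1
  T: −(0) + 2·(2) + (-2) − (1) − 2·(0) = 1
  Θ: −(0) + 2·(2) + (-1) − (1) − 2·(-1) = 4
So the dimensions are [M⁻² L T Θ⁴].

M: -2, L: 1, T: 1, Θ: 4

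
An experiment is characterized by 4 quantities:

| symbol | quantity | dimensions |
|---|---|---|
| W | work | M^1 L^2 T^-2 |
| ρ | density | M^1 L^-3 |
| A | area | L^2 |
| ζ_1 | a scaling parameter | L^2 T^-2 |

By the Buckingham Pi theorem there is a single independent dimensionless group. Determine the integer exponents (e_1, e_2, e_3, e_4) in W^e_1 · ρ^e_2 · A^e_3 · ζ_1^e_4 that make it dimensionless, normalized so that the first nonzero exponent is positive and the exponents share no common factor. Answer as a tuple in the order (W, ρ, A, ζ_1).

M: e_1·(1) + e_2·(1) + e_3·(0) + e_4·(0) = 0
L: e_1·(2) + e_2·(-3) + e_3·(2) + e_4·(2) = 0
T: e_1·(-2) + e_2·(0) + e_3·(0) + e_4·(-2) = 0
Solving this homogeneous linear system for the smallest-integer solution (first nonzero entry positive) gives (2, -2, -3, -2).

(2, -2, -3, -2)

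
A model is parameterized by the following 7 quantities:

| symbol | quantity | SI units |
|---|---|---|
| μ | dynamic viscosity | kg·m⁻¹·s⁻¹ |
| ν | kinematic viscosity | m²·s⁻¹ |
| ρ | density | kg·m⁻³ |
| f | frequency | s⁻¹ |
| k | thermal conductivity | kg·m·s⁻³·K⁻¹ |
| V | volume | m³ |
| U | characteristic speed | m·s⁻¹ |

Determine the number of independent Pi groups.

There are 7 variables and 4 base dimensions (M, L, T, Θ).
The dimension matrix has rank 4.
Independent dimensionless groups: 7 − 4 = 3.

3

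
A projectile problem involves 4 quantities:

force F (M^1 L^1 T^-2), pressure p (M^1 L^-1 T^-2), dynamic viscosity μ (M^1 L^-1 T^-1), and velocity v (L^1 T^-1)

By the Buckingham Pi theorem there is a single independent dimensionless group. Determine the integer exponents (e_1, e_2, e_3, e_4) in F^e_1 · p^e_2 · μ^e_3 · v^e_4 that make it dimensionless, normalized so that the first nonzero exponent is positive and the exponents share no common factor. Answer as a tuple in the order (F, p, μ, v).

M: e_1·(1) + e_2·(1) + e_3·(1) + e_4·(0) = 0
L: e_1·(1) + e_2·(-1) + e_3·(-1) + e_4·(1) = 0
T: e_1·(-2) + e_2·(-2) + e_3·(-1) + e_4·(-1) = 0
Solving this homogeneous linear system for the smallest-integer solution (first nonzero entry positive) gives (1, 1, -2, -2).

(1, 1, -2, -2)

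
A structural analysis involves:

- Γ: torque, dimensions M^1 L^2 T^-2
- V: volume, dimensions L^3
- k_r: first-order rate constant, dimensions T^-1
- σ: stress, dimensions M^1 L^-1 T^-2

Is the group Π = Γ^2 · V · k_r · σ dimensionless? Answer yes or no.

Sum the exponent of each base dimension across the product:
  M: 2·[Γ]_M + [V]_M + [k_r]_M + [σ]_M = 2·(1) + (0) + (0) + (1) = 3
  L: 2·[Γ]_L + [V]_L + [k_r]_L + [σ]_L = 2·(2) + (3) + (0) + (-1) = 6
  T: 2·[Γ]_T + [V]_T + [k_r]_T + [σ]_T = 2·(-2) + (0) + (-1) + (-2) = -7
Net dimensions [M³ L⁶ T⁻⁷] ≠ [1] — not dimensionless.

no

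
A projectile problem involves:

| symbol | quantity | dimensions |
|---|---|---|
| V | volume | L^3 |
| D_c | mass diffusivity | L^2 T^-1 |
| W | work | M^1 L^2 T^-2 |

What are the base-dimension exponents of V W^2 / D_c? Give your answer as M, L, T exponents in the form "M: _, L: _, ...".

M: 2, L: 5, T: -3

Collect each base-dimension exponent across the product:
  M: (0) − (0) + 2·(1) = 2
  L: (3) − (2) + 2·(2) = 5
  T: (0) − (-1) + 2·(-2) = -3
So the dimensions are [M² L⁵ T⁻³].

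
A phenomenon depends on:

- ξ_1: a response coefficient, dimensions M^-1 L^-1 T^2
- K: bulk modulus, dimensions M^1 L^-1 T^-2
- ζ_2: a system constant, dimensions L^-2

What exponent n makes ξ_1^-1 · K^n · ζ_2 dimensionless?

Balance the M exponent: (1)·n from K, plus −(-1) + (0) = 1 from the rest, must sum to zero.
n + 1 = 0, so n = -1.

-1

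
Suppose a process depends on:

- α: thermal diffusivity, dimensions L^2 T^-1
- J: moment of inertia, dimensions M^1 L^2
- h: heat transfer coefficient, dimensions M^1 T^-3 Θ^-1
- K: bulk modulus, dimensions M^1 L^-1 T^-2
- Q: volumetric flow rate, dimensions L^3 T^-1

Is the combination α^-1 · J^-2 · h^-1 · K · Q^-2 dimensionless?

no

Sum the exponent of each base dimension across the product:
  M: −[α]_M − 2·[J]_M − [h]_M + [K]_M − 2·[Q]_M = −(0) − 2·(1) − (1) + (1) − 2·(0) = -2
  L: −[α]_L − 2·[J]_L − [h]_L + [K]_L − 2·[Q]_L = −(2) − 2·(2) − (0) + (-1) − 2·(3) = -13
  T: −[α]_T − 2·[J]_T − [h]_T + [K]_T − 2·[Q]_T = −(-1) − 2·(0) − (-3) + (-2) − 2·(-1) = 4
  Θ: −[α]_Θ − 2·[J]_Θ − [h]_Θ + [K]_Θ − 2·[Q]_Θ = −(0) − 2·(0) − (-1) + (0) − 2·(0) = 1
Net dimensions [M⁻² L⁻¹³ T⁴ Θ] ≠ [1] — not dimensionless.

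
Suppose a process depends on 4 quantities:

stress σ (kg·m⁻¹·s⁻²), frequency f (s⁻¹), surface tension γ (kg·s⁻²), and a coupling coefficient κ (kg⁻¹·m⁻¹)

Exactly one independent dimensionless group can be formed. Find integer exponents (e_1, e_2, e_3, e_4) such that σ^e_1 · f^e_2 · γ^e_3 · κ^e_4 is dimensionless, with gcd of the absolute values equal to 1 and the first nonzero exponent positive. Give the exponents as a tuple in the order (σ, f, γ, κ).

(1, 2, -2, -1)

M: e_1·(1) + e_2·(0) + e_3·(1) + e_4·(-1) = 0
L: e_1·(-1) + e_2·(0) + e_3·(0) + e_4·(-1) = 0
T: e_1·(-2) + e_2·(-1) + e_3·(-2) + e_4·(0) = 0
Solving this homogeneous linear system for the smallest-integer solution (first nonzero entry positive) gives (1, 2, -2, -1).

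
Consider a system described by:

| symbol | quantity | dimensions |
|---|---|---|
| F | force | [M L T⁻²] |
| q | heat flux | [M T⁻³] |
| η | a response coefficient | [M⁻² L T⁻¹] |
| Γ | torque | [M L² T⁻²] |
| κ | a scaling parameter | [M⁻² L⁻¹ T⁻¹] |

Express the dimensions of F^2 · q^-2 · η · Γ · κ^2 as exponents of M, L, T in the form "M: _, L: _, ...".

M: -5, L: 3, T: -3

Collect each base-dimension exponent across the product:
  M: 2·(1) − 2·(1) + (-2) + (1) + 2·(-2) = -5
  L: 2·(1) − 2·(0) + (1) + (2) + 2·(-1) = 3
  T: 2·(-2) − 2·(-3) + (-1) + (-2) + 2·(-1) = -3
So the dimensions are [M⁻⁵ L³ T⁻³].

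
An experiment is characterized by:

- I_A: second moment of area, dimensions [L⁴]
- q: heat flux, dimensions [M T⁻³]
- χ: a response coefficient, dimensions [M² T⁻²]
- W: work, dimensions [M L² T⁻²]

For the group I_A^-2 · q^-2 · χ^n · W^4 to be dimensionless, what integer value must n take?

-1

Balance the M exponent: (2)·n from χ, plus −2·(0) − 2·(1) + 4·(1) = 2 from the rest, must sum to zero.
2n + 2 = 0, so n = -1.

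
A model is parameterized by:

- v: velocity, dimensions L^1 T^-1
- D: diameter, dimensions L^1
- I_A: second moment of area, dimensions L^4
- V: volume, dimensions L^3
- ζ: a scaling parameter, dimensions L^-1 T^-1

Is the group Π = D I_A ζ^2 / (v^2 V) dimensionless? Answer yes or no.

Sum the exponent of each base dimension across the product:
  L: −2·[v]_L + [D]_L + [I_A]_L − [V]_L + 2·[ζ]_L = −2·(1) + (1) + (4) − (3) + 2·(-1) = -2
  T: −2·[v]_T + [D]_T + [I_A]_T − [V]_T + 2·[ζ]_T = −2·(-1) + (0) + (0) − (0) + 2·(-1) = 0
Net dimensions [L⁻²] ≠ [1] — not dimensionless.

no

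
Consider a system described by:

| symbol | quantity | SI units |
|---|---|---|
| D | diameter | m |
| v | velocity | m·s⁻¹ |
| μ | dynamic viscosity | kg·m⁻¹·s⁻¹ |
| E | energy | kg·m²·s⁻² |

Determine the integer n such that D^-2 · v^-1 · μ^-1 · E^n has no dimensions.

1

Balance the M exponent: (1)·n from E, plus −2·(0) − (0) − (1) = -1 from the rest, must sum to zero.
n − 1 = 0, so n = 1.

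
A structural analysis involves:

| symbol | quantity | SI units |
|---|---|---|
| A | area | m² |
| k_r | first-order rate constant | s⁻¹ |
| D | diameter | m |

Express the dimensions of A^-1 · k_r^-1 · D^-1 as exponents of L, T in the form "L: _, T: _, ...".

Collect each base-dimension exponent across the product:
  L: −(2) − (0) − (1) = -3
  T: −(0) − (-1) − (0) = 1
So the dimensions are [L⁻³ T].

L: -3, T: 1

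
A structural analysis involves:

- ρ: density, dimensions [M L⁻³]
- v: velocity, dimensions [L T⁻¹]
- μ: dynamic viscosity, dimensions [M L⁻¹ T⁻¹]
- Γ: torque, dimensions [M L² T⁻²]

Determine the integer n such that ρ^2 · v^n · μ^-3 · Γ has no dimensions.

Balance the L exponent: (1)·n from v, plus 2·(-3) − 3·(-1) + (2) = -1 from the rest, must sum to zero.
n − 1 = 0, so n = 1.

1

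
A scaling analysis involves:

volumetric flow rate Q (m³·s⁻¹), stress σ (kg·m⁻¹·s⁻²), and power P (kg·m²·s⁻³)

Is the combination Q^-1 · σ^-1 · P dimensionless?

yes

Sum the exponent of each base dimension across the product:
  M: −[Q]_M − [σ]_M + [P]_M = −(0) − (1) + (1) = 0
  L: −[Q]_L − [σ]_L + [P]_L = −(3) − (-1) + (2) = 0
  T: −[Q]_T − [σ]_T + [P]_T = −(-1) − (-2) + (-3) = 0
All base exponents vanish — dimensionless.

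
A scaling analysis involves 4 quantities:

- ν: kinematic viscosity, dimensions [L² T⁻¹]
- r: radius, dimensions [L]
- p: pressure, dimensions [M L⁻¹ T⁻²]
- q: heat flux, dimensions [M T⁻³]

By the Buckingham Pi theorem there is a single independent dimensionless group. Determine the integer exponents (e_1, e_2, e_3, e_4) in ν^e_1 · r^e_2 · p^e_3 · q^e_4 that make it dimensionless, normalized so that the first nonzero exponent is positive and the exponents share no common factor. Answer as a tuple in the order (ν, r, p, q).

(1, -1, 1, -1)

M: e_1·(0) + e_2·(0) + e_3·(1) + e_4·(1) = 0
L: e_1·(2) + e_2·(1) + e_3·(-1) + e_4·(0) = 0
T: e_1·(-1) + e_2·(0) + e_3·(-2) + e_4·(-3) = 0
Solving this homogeneous linear system for the smallest-integer solution (first nonzero entry positive) gives (1, -1, 1, -1).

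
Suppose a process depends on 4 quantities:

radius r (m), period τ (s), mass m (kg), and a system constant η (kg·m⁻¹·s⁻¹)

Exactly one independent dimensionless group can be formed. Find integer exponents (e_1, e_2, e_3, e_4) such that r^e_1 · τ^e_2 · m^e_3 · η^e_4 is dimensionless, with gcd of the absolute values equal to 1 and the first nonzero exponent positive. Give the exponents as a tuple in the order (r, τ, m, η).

(1, 1, -1, 1)

M: e_1·(0) + e_2·(0) + e_3·(1) + e_4·(1) = 0
L: e_1·(1) + e_2·(0) + e_3·(0) + e_4·(-1) = 0
T: e_1·(0) + e_2·(1) + e_3·(0) + e_4·(-1) = 0
Solving this homogeneous linear system for the smallest-integer solution (first nonzero entry positive) gives (1, 1, -1, 1).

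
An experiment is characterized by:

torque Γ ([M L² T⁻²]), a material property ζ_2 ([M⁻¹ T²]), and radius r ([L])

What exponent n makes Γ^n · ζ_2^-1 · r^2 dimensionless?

Balance the M exponent: (1)·n from Γ, plus −(-1) + 2·(0) = 1 from the rest, must sum to zero.
n + 1 = 0, so n = -1.

-1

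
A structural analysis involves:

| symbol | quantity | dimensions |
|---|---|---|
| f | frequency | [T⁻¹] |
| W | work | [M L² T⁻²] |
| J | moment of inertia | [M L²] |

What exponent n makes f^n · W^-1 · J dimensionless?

Balance the T exponent: (-1)·n from f, plus −(-2) + (0) = 2 from the rest, must sum to zero.
−n + 2 = 0, so n = 2.

2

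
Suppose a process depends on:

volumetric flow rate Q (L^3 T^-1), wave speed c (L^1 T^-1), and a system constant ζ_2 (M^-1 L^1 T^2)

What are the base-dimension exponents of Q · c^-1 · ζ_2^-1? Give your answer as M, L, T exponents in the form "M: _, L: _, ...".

M: 1, L: 1, T: -2

Collect each base-dimension exponent across the product:
  M: (0) − (0) − (-1) = 1
  L: (3) − (1) − (1) = 1
  T: (-1) − (-1) − (2) = -2
So the dimensions are [M L T⁻²].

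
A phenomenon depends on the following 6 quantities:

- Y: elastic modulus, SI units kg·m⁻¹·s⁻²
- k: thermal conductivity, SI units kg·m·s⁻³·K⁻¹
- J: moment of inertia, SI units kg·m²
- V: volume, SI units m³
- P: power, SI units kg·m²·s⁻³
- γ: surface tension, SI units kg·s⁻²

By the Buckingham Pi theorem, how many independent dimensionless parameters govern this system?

There are 6 variables and 4 base dimensions (M, L, T, Θ).
The dimension matrix has rank 4.
Independent dimensionless groups: 6 − 4 = 2.

2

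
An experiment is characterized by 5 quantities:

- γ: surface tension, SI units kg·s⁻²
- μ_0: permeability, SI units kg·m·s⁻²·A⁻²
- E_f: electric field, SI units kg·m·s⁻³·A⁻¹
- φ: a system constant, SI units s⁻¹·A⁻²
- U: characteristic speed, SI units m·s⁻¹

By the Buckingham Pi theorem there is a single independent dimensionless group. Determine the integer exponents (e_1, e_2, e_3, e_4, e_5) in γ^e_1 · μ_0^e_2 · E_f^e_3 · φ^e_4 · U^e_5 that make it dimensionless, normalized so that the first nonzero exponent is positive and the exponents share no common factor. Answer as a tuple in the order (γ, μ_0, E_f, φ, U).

(3, 1, -4, 1, 3)

M: e_1·(1) + e_2·(1) + e_3·(1) + e_4·(0) + e_5·(0) = 0
L: e_1·(0) + e_2·(1) + e_3·(1) + e_4·(0) + e_5·(1) = 0
T: e_1·(-2) + e_2·(-2) + e_3·(-3) + e_4·(-1) + e_5·(-1) = 0
I: e_1·(0) + e_2·(-2) + e_3·(-1) + e_4·(-2) + e_5·(0) = 0
Solving this homogeneous linear system for the smallest-integer solution (first nonzero entry positive) gives (3, 1, -4, 1, 3).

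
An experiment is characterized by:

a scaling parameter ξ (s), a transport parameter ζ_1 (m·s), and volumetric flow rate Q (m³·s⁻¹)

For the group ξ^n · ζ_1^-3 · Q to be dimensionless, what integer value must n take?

4

Balance the T exponent: (1)·n from ξ, plus −3·(1) + (-1) = -4 from the rest, must sum to zero.
n − 4 = 0, so n = 4.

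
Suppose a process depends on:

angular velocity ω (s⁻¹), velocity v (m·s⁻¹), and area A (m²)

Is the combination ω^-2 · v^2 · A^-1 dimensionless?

yes

Sum the exponent of each base dimension across the product:
  L: −2·[ω]_L + 2·[v]_L − [A]_L = −2·(0) + 2·(1) − (2) = 0
  T: −2·[ω]_T + 2·[v]_T − [A]_T = −2·(-1) + 2·(-1) − (0) = 0
All base exponents vanish — dimensionless.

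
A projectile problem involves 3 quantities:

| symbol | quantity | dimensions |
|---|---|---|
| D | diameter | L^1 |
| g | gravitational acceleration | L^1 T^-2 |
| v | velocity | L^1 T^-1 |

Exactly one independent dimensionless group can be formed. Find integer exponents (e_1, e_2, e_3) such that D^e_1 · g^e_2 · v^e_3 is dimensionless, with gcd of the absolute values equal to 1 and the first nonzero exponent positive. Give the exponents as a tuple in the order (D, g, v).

L: e_1·(1) + e_2·(1) + e_3·(1) = 0
T: e_1·(0) + e_2·(-2) + e_3·(-1) = 0
Solving this homogeneous linear system for the smallest-integer solution (first nonzero entry positive) gives (1, 1, -2).

(1, 1, -2)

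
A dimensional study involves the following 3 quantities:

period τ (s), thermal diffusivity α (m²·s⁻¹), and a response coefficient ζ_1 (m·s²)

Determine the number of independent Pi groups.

1

There are 3 variables and 2 base dimensions (L, T).
The dimension matrix has rank 2.
Independent dimensionless groups: 3 − 2 = 1.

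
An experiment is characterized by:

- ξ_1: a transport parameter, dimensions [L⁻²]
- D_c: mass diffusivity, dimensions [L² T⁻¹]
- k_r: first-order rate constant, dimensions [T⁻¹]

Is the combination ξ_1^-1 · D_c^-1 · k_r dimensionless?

Sum the exponent of each base dimension across the product:
  L: −[ξ_1]_L − [D_c]_L + [k_r]_L = −(-2) − (2) + (0) = 0
  T: −[ξ_1]_T − [D_c]_T + [k_r]_T = −(0) − (-1) + (-1) = 0
All base exponents vanish — dimensionless.

yes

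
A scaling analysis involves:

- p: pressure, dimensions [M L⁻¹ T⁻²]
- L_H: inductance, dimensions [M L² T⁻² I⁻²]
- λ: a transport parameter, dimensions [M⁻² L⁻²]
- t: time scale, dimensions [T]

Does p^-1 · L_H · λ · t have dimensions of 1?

no

Sum the exponent of each base dimension across the product:
  M: −[p]_M + [L_H]_M + [λ]_M + [t]_M = −(1) + (1) + (-2) + (0) = -2
  L: −[p]_L + [L_H]_L + [λ]_L + [t]_L = −(-1) + (2) + (-2) + (0) = 1
  T: −[p]_T + [L_H]_T + [λ]_T + [t]_T = −(-2) + (-2) + (0) + (1) = 1
  I: −[p]_I + [L_H]_I + [λ]_I + [t]_I = −(0) + (-2) + (0) + (0) = -2
Net dimensions [M⁻² L T I⁻²] ≠ [1] — not dimensionless.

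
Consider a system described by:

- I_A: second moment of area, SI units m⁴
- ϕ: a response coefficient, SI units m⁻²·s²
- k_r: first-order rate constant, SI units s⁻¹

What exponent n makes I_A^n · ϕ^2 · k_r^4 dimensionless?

Balance the L exponent: (4)·n from I_A, plus 2·(-2) + 4·(0) = -4 from the rest, must sum to zero.
4n − 4 = 0, so n = 1.

1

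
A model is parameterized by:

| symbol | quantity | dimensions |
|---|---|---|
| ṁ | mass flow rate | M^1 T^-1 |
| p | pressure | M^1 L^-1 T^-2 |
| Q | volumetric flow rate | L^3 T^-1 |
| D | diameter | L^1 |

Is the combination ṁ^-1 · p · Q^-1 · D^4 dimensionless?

yes

Sum the exponent of each base dimension across the product:
  M: −[ṁ]_M + [p]_M − [Q]_M + 4·[D]_M = −(1) + (1) − (0) + 4·(0) = 0
  L: −[ṁ]_L + [p]_L − [Q]_L + 4·[D]_L = −(0) + (-1) − (3) + 4·(1) = 0
  T: −[ṁ]_T + [p]_T − [Q]_T + 4·[D]_T = −(-1) + (-2) − (-1) + 4·(0) = 0
  Θ: −[ṁ]_Θ + [p]_Θ − [Q]_Θ + 4·[D]_Θ = −(0) + (0) − (0) + 4·(0) = 0
All base exponents vanish — dimensionless.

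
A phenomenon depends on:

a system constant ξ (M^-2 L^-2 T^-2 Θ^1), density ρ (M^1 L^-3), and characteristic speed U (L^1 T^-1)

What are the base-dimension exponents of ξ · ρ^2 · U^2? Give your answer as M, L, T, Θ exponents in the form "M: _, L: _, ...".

M: 0, L: -6, T: -4, Θ: 1

Collect each base-dimension exponent across the product:
  M: (-2) + 2·(1) + 2·(0) = 0
  L: (-2) + 2·(-3) + 2·(1) = -6
  T: (-2) + 2·(0) + 2·(-1) = -4
  Θ: (1) + 2·(0) + 2·(0) = 1
So the dimensions are [L⁻⁶ T⁻⁴ Θ].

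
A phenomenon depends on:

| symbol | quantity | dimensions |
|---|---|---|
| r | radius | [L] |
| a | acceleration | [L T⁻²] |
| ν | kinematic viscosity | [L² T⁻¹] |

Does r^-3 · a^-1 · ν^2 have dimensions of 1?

yes

Sum the exponent of each base dimension across the product:
  M: −3·[r]_M − [a]_M + 2·[ν]_M = −3·(0) − (0) + 2·(0) = 0
  L: −3·[r]_L − [a]_L + 2·[ν]_L = −3·(1) − (1) + 2·(2) = 0
  T: −3·[r]_T − [a]_T + 2·[ν]_T = −3·(0) − (-2) + 2·(-1) = 0
  I: −3·[r]_I − [a]_I + 2·[ν]_I = −3·(0) − (0) + 2·(0) = 0
All base exponents vanish — dimensionless.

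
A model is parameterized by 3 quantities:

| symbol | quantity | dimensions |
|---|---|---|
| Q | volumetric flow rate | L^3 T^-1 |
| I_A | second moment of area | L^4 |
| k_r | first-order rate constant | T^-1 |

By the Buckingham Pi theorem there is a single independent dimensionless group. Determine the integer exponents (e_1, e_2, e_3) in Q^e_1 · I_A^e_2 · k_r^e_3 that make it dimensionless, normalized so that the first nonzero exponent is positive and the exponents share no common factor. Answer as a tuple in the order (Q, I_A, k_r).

(4, -3, -4)

L: e_1·(3) + e_2·(4) + e_3·(0) = 0
T: e_1·(-1) + e_2·(0) + e_3·(-1) = 0
Solving this homogeneous linear system for the smallest-integer solution (first nonzero entry positive) gives (4, -3, -4).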